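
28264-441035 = -412771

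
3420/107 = 31+103/107 ≈ 31.96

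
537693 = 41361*13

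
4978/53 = 93 + 49/53 ≈ 93.92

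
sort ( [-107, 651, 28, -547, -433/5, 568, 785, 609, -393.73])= [-547, -393.73, -107, -433/5, 28, 568, 609, 651, 785]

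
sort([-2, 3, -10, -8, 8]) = [-10, -8, -2, 3, 8]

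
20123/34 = 591 + 29/34 ≈ 591.85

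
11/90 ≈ 0.122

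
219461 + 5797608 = 6017069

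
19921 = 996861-976940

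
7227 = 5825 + 1402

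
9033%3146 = 2741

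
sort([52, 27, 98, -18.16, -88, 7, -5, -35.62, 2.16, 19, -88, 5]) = [-88, -88, -35.62, -18.16, -5, 2.16, 5, 7, 19, 27, 52, 98]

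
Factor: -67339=-1 * 67339^1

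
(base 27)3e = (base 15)65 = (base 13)74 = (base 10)95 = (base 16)5f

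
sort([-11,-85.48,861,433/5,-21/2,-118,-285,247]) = [-285,-118,-85.48,-11,-21/2,433/5,247,861]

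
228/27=8 + 4/9≈8.44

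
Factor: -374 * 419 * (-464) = 2^5 * 11^1 * 17^1 * 29^1 * 419^1 = 72711584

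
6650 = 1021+5629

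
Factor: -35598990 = -1 * 2^1 * 3^1 * 5^1 * 7^2 * 61^1 * 397^1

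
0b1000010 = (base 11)60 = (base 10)66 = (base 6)150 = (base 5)231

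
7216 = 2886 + 4330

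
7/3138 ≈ 0.00223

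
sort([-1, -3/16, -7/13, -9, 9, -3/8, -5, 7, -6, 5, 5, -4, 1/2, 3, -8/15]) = [-9, -6, -5, -4, -1, -7/13, -8/15, -3/8, -3/16, 1/2, 3, 5, 5, 7, 9]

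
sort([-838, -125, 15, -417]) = [-838, -417, -125, 15]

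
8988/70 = 128 + 2/5 = 128.40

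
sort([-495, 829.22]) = [-495, 829.22]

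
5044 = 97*52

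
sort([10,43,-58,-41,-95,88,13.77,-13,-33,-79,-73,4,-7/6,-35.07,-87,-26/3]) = [-95,-87,-79,-73,-58,-41,-35.07,-33,-13,-26/3,-7/6,4,10,13.77,43,88]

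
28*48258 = 1351224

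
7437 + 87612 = 95049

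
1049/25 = 41 + 24/25 = 41.96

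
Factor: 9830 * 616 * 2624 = 2^10 * 5^1 * 7^1 * 11^1 * 41^1 * 983^1 = 15889054720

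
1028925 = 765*1345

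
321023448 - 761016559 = -439993111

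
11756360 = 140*83974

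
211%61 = 28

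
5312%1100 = 912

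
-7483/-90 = 83 + 13/90 ≈ 83.14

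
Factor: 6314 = 2^1 * 7^1 * 11^1 * 41^1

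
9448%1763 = 633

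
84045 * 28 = 2353260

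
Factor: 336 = 2^4*3^1*7^1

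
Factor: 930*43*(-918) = -1*2^2*3^4*5^1*17^1*31^1*43^1 = -36710820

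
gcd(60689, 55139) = 1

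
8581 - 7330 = 1251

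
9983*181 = 1806923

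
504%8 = 0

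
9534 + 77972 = 87506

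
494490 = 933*530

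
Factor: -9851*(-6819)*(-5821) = -1*3^1*2273^1*5821^1*9851^1 = -391019673549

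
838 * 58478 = 49004564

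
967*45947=44430749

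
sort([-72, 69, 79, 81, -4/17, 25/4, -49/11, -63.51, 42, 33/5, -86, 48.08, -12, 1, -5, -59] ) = [-86, -72, -63.51, -59, -12, -5, -49/11, -4/17, 1, 25/4, 33/5, 42, 48.08, 69, 79, 81] 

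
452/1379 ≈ 0.328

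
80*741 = 59280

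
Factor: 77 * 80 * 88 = 2^7 * 5^1 * 7^1 * 11^2 = 542080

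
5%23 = 5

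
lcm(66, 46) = 1518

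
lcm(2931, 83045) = 249135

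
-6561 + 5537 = -1024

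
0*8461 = 0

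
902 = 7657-6755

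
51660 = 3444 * 15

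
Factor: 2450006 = 2^1*13^1*17^1*23^1*241^1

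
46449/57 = 15483/19 ≈ 814.89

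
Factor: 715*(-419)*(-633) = 3^1*5^1*11^1*13^1*211^1*419^1 = 189637305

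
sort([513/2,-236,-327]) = [-327,-236,513/2]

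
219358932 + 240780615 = 460139547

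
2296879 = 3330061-1033182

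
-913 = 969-1882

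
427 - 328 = 99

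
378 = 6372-5994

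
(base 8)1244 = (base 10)676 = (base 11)565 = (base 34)ju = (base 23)169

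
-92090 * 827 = -76158430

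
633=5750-5117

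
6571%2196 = 2179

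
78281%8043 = 5894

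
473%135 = 68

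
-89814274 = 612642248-702456522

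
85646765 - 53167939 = 32478826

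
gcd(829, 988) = 1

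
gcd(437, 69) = 23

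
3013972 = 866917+2147055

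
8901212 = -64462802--73364014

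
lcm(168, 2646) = 10584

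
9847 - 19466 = -9619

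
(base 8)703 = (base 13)289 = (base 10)451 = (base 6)2031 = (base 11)380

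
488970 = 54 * 9055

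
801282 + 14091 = 815373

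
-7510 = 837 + -8347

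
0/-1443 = 0 = 0.00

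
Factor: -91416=-1*2^3*3^1*13^1*293^1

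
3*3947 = 11841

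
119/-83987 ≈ -0.00142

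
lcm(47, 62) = 2914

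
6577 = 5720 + 857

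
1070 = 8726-7656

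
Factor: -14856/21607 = -1*2^3*3^1*17^(-1)*31^(-1)*41^(-1)*619^1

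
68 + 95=163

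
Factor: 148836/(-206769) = -1*2^2*79^1*439^(-1) = -316/439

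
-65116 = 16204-81320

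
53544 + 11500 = 65044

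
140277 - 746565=-606288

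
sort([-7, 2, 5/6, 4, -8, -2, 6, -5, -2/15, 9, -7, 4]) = [-8, -7, -7, -5, -2, -2/15, 5/6, 2, 4, 4, 6, 9]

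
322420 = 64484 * 5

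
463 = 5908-5445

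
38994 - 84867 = -45873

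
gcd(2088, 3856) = 8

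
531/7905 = 177/2635 ≈ 0.0672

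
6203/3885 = 1+2318/3885 ≈ 1.60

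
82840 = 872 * 95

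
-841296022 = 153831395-995127417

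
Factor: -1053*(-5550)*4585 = 2^1*3^5*5^3*7^1*13^1*37^1*131^1 = 26795427750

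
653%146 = 69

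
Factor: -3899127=-1*3^1*1299709^1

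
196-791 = -595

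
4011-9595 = -5584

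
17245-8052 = 9193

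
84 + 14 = 98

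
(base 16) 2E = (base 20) 26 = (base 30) 1G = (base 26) 1K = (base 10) 46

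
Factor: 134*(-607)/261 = -1*2^1*3^(-2)*29^(-1)*67^1*607^1 = -81338/261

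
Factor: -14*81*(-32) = 2^6*3^4*7^1 = 36288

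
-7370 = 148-7518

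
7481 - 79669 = -72188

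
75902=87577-11675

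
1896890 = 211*8990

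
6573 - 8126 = -1553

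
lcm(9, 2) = 18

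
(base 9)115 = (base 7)164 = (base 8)137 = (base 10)95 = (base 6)235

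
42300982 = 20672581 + 21628401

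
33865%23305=10560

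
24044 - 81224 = -57180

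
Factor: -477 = -1*3^2*53^1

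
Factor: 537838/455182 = 13^(-1) * 61^(-1) * 937^1 = 937/793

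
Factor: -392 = -1*2^3*7^2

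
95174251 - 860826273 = -765652022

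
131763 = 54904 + 76859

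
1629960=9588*170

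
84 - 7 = 77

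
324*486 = 157464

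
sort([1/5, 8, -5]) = [-5, 1/5, 8]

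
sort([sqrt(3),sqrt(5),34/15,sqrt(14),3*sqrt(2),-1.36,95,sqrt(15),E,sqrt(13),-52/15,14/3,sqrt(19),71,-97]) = [-97,-52/15,-1.36,sqrt(3),sqrt(5),34/15,E,sqrt(13),sqrt(14),sqrt(15),3*sqrt(2),sqrt(19),14/3,71,95]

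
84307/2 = 42153 + 1/2 = 42153.50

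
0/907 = 0 = 0.00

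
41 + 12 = 53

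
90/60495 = 6/4033 ≈ 0.00149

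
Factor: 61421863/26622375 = 3^(-1)*5^(-3)*13^(-1)*43^(-1)*127^(-1)*61421863^1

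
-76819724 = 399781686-476601410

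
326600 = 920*355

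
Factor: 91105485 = 3^1 * 5^1 * 41^1 * 148139^1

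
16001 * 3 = 48003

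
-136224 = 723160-859384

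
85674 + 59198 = 144872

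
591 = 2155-1564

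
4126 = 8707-4581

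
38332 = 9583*4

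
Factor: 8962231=41^1*218591^1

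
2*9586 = 19172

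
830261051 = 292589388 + 537671663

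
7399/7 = 1057 = 1057.00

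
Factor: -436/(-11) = 2^2 * 11^(-1) * 109^1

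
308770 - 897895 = -589125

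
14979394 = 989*15146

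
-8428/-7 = 1204 = 1204.00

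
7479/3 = 2493 = 2493.00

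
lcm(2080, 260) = 2080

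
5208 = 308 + 4900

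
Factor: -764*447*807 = -1*2^2*3^2*149^1*191^1*269^1 = -275596956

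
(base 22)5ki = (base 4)230332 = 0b101100111110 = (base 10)2878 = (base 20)73i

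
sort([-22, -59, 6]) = [-59, -22, 6]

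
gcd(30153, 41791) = 529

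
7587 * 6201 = 47046987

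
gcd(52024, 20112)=8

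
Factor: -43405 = -1 * 5^1 * 8681^1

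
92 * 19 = 1748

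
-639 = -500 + -139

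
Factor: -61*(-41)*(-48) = -1*2^4*3^1*41^1*61^1 = -120048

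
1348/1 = 1348 = 1348.00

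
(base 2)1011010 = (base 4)1122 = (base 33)2o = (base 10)90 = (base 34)2m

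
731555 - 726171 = 5384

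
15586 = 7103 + 8483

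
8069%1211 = 803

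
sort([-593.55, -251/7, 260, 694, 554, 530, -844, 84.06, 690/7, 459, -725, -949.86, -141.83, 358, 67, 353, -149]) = [-949.86, -844, -725, -593.55, -149, -141.83, -251/7, 67, 84.06, 690/7, 260, 353, 358, 459, 530, 554, 694]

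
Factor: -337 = -1 * 337^1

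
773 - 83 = 690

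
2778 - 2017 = 761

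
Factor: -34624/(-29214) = 2^5*3^(-3) = 32/27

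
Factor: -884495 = -1*5^1*176899^1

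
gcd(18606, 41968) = 2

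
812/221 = 3 + 149/221≈3.67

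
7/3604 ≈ 0.00194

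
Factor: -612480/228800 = -1*2^1*3^1*5^(-1)*13^(-1)*29^1 = -174/65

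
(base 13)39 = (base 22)24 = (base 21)26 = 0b110000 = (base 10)48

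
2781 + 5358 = 8139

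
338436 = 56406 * 6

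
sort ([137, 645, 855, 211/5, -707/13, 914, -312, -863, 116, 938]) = [-863, -312, -707/13, 211/5, 116, 137, 645, 855, 914, 938]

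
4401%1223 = 732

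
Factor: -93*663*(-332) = 2^2*3^2*13^1*17^1*31^1*83^1 = 20470788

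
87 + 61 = 148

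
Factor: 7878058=2^1 * 103^1 * 167^1 * 229^1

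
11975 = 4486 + 7489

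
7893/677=11 + 446/677 ≈ 11.66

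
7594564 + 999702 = 8594266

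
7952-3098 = 4854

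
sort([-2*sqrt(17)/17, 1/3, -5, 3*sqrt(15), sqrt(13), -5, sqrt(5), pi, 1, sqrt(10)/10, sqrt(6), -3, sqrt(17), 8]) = [-5, -5, -3, -2*sqrt(17)/17, sqrt(10)/10, 1/3, 1, sqrt(5), sqrt(6), pi, sqrt(13), sqrt(17), 8, 3*sqrt(15)]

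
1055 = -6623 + 7678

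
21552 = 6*3592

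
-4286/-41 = 104 + 22/41 ≈ 104.54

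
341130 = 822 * 415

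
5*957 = 4785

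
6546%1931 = 753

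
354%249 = 105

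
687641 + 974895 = 1662536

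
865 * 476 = 411740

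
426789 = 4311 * 99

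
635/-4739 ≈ -0.134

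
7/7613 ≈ 0.000919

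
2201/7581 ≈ 0.290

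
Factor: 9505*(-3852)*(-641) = 2^2*3^2*5^1*107^1*641^1*1901^1 = 23469099660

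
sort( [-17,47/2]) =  [-17,47/2]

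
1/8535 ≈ 0.000117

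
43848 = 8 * 5481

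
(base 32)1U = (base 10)62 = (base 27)28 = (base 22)2I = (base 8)76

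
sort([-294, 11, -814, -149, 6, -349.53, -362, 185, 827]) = [-814, -362, -349.53, -294, -149, 6, 11, 185, 827]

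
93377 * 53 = 4948981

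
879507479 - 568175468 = 311332011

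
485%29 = 21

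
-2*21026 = -42052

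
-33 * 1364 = -45012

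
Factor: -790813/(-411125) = 5^(-3) * 11^(-1) * 13^(-1) * 23^(-1) * 43^1 * 53^1 * 347^1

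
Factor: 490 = 2^1*5^1*7^2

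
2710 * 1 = 2710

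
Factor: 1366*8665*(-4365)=-1*2^1*3^2*5^2*97^1*683^1*1733^1=-51665842350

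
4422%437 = 52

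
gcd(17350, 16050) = 50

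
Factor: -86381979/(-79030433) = 3^1*17^(-1)*4648849^(-1)*28793993^1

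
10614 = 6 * 1769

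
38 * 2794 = 106172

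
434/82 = 5 + 12/41 ≈ 5.29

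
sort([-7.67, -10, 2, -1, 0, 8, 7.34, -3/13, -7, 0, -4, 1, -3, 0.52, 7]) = [-10, -7.67, -7, -4, -3, -1, -3/13, 0, 0, 0.52, 1, 2, 7, 7.34, 8]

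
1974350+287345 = 2261695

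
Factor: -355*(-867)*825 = 3^2*5^3*11^1*17^2*71^1 = 253922625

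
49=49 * 1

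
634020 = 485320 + 148700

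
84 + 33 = 117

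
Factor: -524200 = -1*2^3*5^2*2621^1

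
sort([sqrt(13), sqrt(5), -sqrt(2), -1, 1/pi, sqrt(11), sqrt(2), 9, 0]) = [-sqrt(2), -1, 0, 1/pi, sqrt(2), sqrt(5), sqrt(11), sqrt(13), 9]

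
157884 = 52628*3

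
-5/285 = -1/57 ≈ -0.0175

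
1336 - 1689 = -353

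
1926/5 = 385 + 1/5 = 385.20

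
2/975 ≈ 0.00205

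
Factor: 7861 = 7^1*1123^1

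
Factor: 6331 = 13^1*487^1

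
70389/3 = 23463 = 23463.00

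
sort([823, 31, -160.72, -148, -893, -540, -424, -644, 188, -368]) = [-893, -644, -540, -424, -368, -160.72, -148, 31, 188, 823]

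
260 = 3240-2980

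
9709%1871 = 354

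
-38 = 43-81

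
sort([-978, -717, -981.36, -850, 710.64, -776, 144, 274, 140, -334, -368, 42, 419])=[-981.36, -978, -850, -776, -717, -368, -334, 42, 140, 144, 274, 419, 710.64]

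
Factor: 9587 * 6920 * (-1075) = -1 * 2^3 * 5^3 * 43^1 * 173^1 * 9587^1 = -71317693000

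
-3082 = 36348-39430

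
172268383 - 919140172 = -746871789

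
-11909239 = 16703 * (-713)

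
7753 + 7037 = 14790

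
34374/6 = 5729 = 5729.00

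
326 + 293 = 619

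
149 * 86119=12831731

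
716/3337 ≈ 0.215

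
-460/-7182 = 230/3591 ≈ 0.0640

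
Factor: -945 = -1 * 3^3 * 5^1 * 7^1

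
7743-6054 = 1689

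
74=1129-1055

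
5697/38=149 + 35/38 ≈ 149.92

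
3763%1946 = 1817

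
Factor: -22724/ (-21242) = 2^1*23^1*43^ (-1) = 46/43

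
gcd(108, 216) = 108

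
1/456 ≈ 0.00219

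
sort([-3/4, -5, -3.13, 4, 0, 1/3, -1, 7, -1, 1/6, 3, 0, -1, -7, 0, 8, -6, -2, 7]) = [-7, -6, -5, -3.13, -2, -1, -1, -1, -3/4, 0, 0, 0, 1/6, 1/3, 3, 4, 7, 7, 8]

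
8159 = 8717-558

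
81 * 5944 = 481464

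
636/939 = 212/313 ≈ 0.677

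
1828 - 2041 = -213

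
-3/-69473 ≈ 0.0000432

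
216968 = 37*5864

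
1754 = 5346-3592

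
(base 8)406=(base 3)100201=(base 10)262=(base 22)bk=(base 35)7h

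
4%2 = 0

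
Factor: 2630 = 2^1*5^1*263^1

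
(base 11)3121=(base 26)633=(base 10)4137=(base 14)1717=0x1029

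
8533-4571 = 3962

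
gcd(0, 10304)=10304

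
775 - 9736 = -8961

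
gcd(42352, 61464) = 8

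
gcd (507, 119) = 1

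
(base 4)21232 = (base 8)1156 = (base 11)516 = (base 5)4442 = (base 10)622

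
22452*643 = 14436636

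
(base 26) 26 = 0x3a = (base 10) 58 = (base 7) 112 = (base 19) 31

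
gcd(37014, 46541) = 1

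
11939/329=36 + 95/329 ≈ 36.29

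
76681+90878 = 167559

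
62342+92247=154589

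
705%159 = 69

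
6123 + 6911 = 13034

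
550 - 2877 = -2327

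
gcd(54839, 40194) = 29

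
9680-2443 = 7237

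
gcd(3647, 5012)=7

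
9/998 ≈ 0.00902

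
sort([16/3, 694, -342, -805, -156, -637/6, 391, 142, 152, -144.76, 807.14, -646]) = [-805, -646, -342, -156, -144.76, -637/6, 16/3, 142, 152, 391, 694, 807.14]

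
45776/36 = 1271 + 5/9≈1271.56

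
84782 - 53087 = 31695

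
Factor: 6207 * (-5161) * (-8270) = 2^1 * 3^1 * 5^1 * 13^1 * 397^1 * 827^1 * 2069^1 = 264923884290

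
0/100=0=0.00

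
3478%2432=1046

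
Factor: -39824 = -1*2^4*19^1*131^1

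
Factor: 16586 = 2^1*8293^1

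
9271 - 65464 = -56193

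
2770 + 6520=9290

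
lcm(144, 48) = 144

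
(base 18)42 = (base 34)26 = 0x4a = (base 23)35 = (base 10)74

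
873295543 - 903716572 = -30421029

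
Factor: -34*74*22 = -1*2^3*11^1*17^1*37^1 = -55352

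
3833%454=201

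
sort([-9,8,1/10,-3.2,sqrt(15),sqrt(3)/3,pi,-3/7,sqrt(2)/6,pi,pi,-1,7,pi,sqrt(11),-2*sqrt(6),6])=[-9,-2*sqrt(6),-3.2,-1,-3/7,1/10,sqrt(2)/6,sqrt(3)/3,pi,pi,pi,pi,sqrt(11),sqrt(15),6,7,8]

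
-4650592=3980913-8631505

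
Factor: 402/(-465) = -1*2^1*5^(-1)*31^(-1)*67^1 = -134/155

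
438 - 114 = 324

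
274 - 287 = -13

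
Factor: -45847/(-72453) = 3^(-1)*19^2*127^1*24151^(-1) 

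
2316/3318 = 386/553 ≈ 0.698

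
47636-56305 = -8669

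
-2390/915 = -478/183 ≈ -2.61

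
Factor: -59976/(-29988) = 2^1 = 2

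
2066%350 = 316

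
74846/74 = 37423/37≈1011.43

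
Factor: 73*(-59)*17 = -1*17^1*59^1*73^1 = -73219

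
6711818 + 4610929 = 11322747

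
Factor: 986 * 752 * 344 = 2^8 * 17^1 * 29^1 * 43^1 * 47^1 = 255066368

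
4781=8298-3517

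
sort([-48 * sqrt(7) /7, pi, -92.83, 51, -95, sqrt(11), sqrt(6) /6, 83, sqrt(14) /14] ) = [-95, -92.83, -48 * sqrt(7) /7, sqrt(14) /14, sqrt(6) /6, pi, sqrt(11), 51, 83] 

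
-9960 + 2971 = -6989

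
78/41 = 1 + 37/41 ≈ 1.90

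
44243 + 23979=68222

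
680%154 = 64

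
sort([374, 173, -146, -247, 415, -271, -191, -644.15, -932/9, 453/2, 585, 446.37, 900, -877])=[-877, -644.15, -271, -247, -191, -146, -932/9, 173, 453/2, 374, 415, 446.37, 585, 900]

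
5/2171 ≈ 0.00230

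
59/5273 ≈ 0.0112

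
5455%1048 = 215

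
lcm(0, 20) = 0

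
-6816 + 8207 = 1391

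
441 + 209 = 650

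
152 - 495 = -343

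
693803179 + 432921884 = 1126725063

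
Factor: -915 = -1 * 3^1 * 5^1 * 61^1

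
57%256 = 57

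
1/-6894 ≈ -0.000145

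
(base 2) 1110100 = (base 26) 4c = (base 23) 51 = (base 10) 116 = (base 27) 48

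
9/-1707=-3/569 ≈ -0.00527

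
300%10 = 0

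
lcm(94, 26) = 1222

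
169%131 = 38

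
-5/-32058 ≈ 0.000156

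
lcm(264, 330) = 1320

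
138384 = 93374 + 45010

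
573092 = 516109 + 56983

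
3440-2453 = 987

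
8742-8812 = -70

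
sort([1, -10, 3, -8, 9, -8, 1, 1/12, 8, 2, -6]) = [-10, -8, -8, -6, 1/12, 1, 1, 2, 3, 8, 9]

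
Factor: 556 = 2^2*139^1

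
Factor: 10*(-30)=-1*2^2*3^1*5^2=-300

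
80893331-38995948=41897383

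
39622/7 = 5660+2/7 ≈ 5660.29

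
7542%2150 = 1092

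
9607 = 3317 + 6290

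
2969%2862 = 107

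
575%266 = 43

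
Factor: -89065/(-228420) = 2^(-2) * 3^(-5) * 379^1 = 379/972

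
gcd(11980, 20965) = 2995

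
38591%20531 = 18060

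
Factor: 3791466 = 2^1 * 3^2 * 7^1 * 30091^1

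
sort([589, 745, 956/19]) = [956/19, 589, 745]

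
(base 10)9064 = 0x2368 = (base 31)9dc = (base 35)7dy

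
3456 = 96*36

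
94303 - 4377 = 89926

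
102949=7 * 14707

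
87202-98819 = -11617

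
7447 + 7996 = 15443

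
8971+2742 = 11713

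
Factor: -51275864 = -1*2^3*6409483^1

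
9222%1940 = 1462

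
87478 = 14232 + 73246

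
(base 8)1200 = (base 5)10030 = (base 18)1ha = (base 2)1010000000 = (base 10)640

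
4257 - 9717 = -5460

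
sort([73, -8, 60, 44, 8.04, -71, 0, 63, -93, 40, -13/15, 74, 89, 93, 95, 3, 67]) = [-93, -71, -8, -13/15, 0, 3, 8.04, 40, 44, 60, 63, 67, 73, 74, 89, 93, 95]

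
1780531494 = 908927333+871604161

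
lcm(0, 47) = 0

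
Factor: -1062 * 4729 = -1 * 2^1 * 3^2 * 59^1 * 4729^1 = -5022198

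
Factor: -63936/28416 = -1 * 2^(-2) * 3^2 = -9/4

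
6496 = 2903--3593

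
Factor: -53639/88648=-1*2^(-3)*7^(-1)*1583^(-1)*53639^1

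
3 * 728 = 2184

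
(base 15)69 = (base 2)1100011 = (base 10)99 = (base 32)33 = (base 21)4f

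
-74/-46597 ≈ 0.00159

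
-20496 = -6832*3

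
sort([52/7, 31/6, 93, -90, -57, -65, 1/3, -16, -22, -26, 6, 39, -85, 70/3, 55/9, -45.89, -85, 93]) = [-90, -85, -85, -65, -57, -45.89, -26, -22, -16, 1/3, 31/6, 6, 55/9, 52/7, 70/3, 39, 93, 93]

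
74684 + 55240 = 129924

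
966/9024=161/1504 ≈ 0.107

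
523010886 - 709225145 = -186214259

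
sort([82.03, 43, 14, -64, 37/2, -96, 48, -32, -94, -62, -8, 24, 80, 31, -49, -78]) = [-96, -94, -78, -64, -62, -49, -32, -8, 14, 37/2, 24, 31, 43, 48, 80, 82.03]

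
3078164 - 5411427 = -2333263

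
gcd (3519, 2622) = 69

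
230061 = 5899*39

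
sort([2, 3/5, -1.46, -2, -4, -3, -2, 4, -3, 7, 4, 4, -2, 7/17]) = [-4, -3, -3, -2, -2, -2, -1.46, 7/17, 3/5, 2, 4, 4, 4, 7]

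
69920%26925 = 16070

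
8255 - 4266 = 3989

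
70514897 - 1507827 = 69007070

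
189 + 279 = 468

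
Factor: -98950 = -1*2^1*5^2*1979^1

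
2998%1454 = 90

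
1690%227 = 101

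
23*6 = 138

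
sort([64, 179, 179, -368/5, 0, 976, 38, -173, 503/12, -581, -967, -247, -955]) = [-967, -955, -581, -247, -173, -368/5, 0, 38, 503/12, 64, 179, 179, 976]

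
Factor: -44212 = -1*2^2*7^1*1579^1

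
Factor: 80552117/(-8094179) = -1*41^(-1)*197419^(-1)*80552117^1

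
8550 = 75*114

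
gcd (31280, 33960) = 40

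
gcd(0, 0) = 0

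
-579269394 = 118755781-698025175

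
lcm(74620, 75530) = 6193460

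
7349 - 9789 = -2440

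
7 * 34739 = 243173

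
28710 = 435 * 66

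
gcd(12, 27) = 3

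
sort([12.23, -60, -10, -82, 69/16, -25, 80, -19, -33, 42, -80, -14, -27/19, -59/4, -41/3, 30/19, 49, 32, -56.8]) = [-82, -80, -60, -56.8, -33, -25, -19, -59/4, -14, -41/3, -10, -27/19, 30/19, 69/16, 12.23, 32, 42, 49, 80]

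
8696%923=389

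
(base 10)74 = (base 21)3b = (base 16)4a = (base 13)59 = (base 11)68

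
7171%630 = 241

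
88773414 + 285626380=374399794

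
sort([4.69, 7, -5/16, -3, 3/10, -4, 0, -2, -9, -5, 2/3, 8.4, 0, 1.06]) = [-9, -5, -4, -3, -2, -5/16, 0, 0, 3/10, 2/3, 1.06, 4.69, 7, 8.4]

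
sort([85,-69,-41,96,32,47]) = [-69,-41,32,47,85,96]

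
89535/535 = 167 + 38/107 ≈ 167.36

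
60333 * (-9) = -542997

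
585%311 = 274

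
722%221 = 59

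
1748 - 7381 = -5633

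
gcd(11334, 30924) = 6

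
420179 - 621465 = -201286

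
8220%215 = 50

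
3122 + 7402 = 10524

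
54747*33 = 1806651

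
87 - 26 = 61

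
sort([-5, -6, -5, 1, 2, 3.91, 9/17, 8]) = [-6, -5, -5, 9/17, 1, 2, 3.91, 8]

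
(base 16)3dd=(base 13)5b1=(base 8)1735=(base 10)989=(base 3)1100122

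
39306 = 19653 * 2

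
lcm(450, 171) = 8550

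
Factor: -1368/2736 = -1*2^(-1) = -1/2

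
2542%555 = 322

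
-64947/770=-84 - 267/770 ≈ -84.35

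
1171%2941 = 1171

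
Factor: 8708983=1223^1*7121^1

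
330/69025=6/1255 ≈ 0.00478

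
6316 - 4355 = 1961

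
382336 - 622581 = -240245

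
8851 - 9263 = -412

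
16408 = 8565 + 7843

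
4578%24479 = 4578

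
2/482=1/241 ≈ 0.00415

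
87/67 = 1 + 20/67 ≈ 1.30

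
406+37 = 443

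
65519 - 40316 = 25203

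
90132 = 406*222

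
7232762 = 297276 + 6935486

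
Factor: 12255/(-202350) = -1 * 2^(-1) * 5^(-1) * 43^1 * 71^(-1) = -43/710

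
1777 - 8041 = -6264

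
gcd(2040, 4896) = 408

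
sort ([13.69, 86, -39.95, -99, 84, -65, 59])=[-99, -65, -39.95, 13.69, 59, 84, 86]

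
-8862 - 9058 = -17920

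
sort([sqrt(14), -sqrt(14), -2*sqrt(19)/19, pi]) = [-sqrt(14), -2*sqrt(19)/19, pi, sqrt(14)]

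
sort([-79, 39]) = [-79, 39]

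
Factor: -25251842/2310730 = -1*5^(-1)*7^1*11^1*311^(-1)*743^(-1)*163973^1 = -12625921/1155365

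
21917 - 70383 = -48466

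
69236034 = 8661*7994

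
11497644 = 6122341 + 5375303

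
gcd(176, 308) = 44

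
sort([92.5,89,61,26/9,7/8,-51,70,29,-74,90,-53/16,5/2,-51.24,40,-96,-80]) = [-96,-80,-74,-51.24,-51,-53/16,7/8,5/2,26/9,29,40,61,70,89,90,92.5]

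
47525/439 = 108 + 113/439 ≈ 108.26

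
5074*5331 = 27049494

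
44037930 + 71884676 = 115922606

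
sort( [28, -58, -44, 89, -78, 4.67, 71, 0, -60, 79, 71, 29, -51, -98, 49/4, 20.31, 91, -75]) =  [-98, -78, -75, -60, -58, -51, -44, 0, 4.67, 49/4, 20.31, 28, 29, 71, 71, 79, 89, 91]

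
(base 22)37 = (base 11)67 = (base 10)73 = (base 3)2201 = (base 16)49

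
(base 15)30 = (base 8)55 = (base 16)2d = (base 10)45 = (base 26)1j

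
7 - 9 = -2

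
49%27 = 22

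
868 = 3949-3081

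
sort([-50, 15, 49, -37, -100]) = [-100, -50, -37, 15, 49]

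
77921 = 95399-17478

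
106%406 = 106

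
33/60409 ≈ 0.000546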